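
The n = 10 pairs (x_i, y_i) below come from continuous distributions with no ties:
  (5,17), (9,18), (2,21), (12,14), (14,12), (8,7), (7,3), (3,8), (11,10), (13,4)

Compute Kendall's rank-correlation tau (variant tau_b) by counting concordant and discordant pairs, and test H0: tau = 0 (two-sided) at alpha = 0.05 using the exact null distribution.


Step 1: Enumerate the 45 unordered pairs (i,j) with i<j and classify each by sign(x_j-x_i) * sign(y_j-y_i).
  (1,2):dx=+4,dy=+1->C; (1,3):dx=-3,dy=+4->D; (1,4):dx=+7,dy=-3->D; (1,5):dx=+9,dy=-5->D
  (1,6):dx=+3,dy=-10->D; (1,7):dx=+2,dy=-14->D; (1,8):dx=-2,dy=-9->C; (1,9):dx=+6,dy=-7->D
  (1,10):dx=+8,dy=-13->D; (2,3):dx=-7,dy=+3->D; (2,4):dx=+3,dy=-4->D; (2,5):dx=+5,dy=-6->D
  (2,6):dx=-1,dy=-11->C; (2,7):dx=-2,dy=-15->C; (2,8):dx=-6,dy=-10->C; (2,9):dx=+2,dy=-8->D
  (2,10):dx=+4,dy=-14->D; (3,4):dx=+10,dy=-7->D; (3,5):dx=+12,dy=-9->D; (3,6):dx=+6,dy=-14->D
  (3,7):dx=+5,dy=-18->D; (3,8):dx=+1,dy=-13->D; (3,9):dx=+9,dy=-11->D; (3,10):dx=+11,dy=-17->D
  (4,5):dx=+2,dy=-2->D; (4,6):dx=-4,dy=-7->C; (4,7):dx=-5,dy=-11->C; (4,8):dx=-9,dy=-6->C
  (4,9):dx=-1,dy=-4->C; (4,10):dx=+1,dy=-10->D; (5,6):dx=-6,dy=-5->C; (5,7):dx=-7,dy=-9->C
  (5,8):dx=-11,dy=-4->C; (5,9):dx=-3,dy=-2->C; (5,10):dx=-1,dy=-8->C; (6,7):dx=-1,dy=-4->C
  (6,8):dx=-5,dy=+1->D; (6,9):dx=+3,dy=+3->C; (6,10):dx=+5,dy=-3->D; (7,8):dx=-4,dy=+5->D
  (7,9):dx=+4,dy=+7->C; (7,10):dx=+6,dy=+1->C; (8,9):dx=+8,dy=+2->C; (8,10):dx=+10,dy=-4->D
  (9,10):dx=+2,dy=-6->D
Step 2: C = 19, D = 26, total pairs = 45.
Step 3: tau = (C - D)/(n(n-1)/2) = (19 - 26)/45 = -0.155556.
Step 4: Exact two-sided p-value (enumerate n! = 3628800 permutations of y under H0): p = 0.600654.
Step 5: alpha = 0.05. fail to reject H0.

tau_b = -0.1556 (C=19, D=26), p = 0.600654, fail to reject H0.


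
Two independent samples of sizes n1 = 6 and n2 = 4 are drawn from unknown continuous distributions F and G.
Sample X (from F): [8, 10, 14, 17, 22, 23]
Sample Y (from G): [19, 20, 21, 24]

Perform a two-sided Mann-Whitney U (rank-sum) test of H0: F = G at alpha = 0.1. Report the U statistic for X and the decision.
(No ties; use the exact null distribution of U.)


Step 1: Combine and sort all 10 observations; assign midranks.
sorted (value, group): (8,X), (10,X), (14,X), (17,X), (19,Y), (20,Y), (21,Y), (22,X), (23,X), (24,Y)
ranks: 8->1, 10->2, 14->3, 17->4, 19->5, 20->6, 21->7, 22->8, 23->9, 24->10
Step 2: Rank sum for X: R1 = 1 + 2 + 3 + 4 + 8 + 9 = 27.
Step 3: U_X = R1 - n1(n1+1)/2 = 27 - 6*7/2 = 27 - 21 = 6.
       U_Y = n1*n2 - U_X = 24 - 6 = 18.
Step 4: No ties, so the exact null distribution of U (based on enumerating the C(10,6) = 210 equally likely rank assignments) gives the two-sided p-value.
Step 5: p-value = 0.257143; compare to alpha = 0.1. fail to reject H0.

U_X = 6, p = 0.257143, fail to reject H0 at alpha = 0.1.


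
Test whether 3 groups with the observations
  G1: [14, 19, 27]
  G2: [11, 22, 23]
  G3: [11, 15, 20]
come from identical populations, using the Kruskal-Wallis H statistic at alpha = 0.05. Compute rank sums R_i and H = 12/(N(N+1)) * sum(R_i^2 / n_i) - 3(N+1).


Step 1: Combine all N = 9 observations and assign midranks.
sorted (value, group, rank): (11,G2,1.5), (11,G3,1.5), (14,G1,3), (15,G3,4), (19,G1,5), (20,G3,6), (22,G2,7), (23,G2,8), (27,G1,9)
Step 2: Sum ranks within each group.
R_1 = 17 (n_1 = 3)
R_2 = 16.5 (n_2 = 3)
R_3 = 11.5 (n_3 = 3)
Step 3: H = 12/(N(N+1)) * sum(R_i^2/n_i) - 3(N+1)
     = 12/(9*10) * (17^2/3 + 16.5^2/3 + 11.5^2/3) - 3*10
     = 0.133333 * 231.167 - 30
     = 0.822222.
Step 4: Ties present; correction factor C = 1 - 6/(9^3 - 9) = 0.991667. Corrected H = 0.822222 / 0.991667 = 0.829132.
Step 5: Under H0, H ~ chi^2(2); p-value = 0.660627.
Step 6: alpha = 0.05. fail to reject H0.

H = 0.8291, df = 2, p = 0.660627, fail to reject H0.


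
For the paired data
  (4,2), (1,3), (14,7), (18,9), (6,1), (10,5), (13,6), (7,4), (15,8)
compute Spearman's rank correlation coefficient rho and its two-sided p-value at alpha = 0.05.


Step 1: Rank x and y separately (midranks; no ties here).
rank(x): 4->2, 1->1, 14->7, 18->9, 6->3, 10->5, 13->6, 7->4, 15->8
rank(y): 2->2, 3->3, 7->7, 9->9, 1->1, 5->5, 6->6, 4->4, 8->8
Step 2: d_i = R_x(i) - R_y(i); compute d_i^2.
  (2-2)^2=0, (1-3)^2=4, (7-7)^2=0, (9-9)^2=0, (3-1)^2=4, (5-5)^2=0, (6-6)^2=0, (4-4)^2=0, (8-8)^2=0
sum(d^2) = 8.
Step 3: rho = 1 - 6*8 / (9*(9^2 - 1)) = 1 - 48/720 = 0.933333.
Step 4: Under H0, t = rho * sqrt((n-2)/(1-rho^2)) = 6.8783 ~ t(7).
Step 5: Two-sided p-value from the t-distribution with 7 df = 0.000236.
Step 6: alpha = 0.05. reject H0.

rho = 0.9333, p = 0.000236, reject H0 at alpha = 0.05.


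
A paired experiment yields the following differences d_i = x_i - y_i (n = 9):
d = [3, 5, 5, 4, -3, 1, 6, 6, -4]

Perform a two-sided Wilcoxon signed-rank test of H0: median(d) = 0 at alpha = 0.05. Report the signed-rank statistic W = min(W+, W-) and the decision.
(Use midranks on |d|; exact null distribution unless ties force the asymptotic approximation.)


Step 1: Drop any zero differences (none here) and take |d_i|.
|d| = [3, 5, 5, 4, 3, 1, 6, 6, 4]
Step 2: Midrank |d_i| (ties get averaged ranks).
ranks: |3|->2.5, |5|->6.5, |5|->6.5, |4|->4.5, |3|->2.5, |1|->1, |6|->8.5, |6|->8.5, |4|->4.5
Step 3: Attach original signs; sum ranks with positive sign and with negative sign.
W+ = 2.5 + 6.5 + 6.5 + 4.5 + 1 + 8.5 + 8.5 = 38
W- = 2.5 + 4.5 = 7
(Check: W+ + W- = 45 should equal n(n+1)/2 = 45.)
Step 4: Test statistic W = min(W+, W-) = 7.
Step 5: Ties in |d|, so use the tie-corrected normal approximation.
        E[W] = n(n+1)/4 = 9*10/4 = 22.5.
        Tie groups: |d|=3 (t=2), |d|=4 (t=2), |d|=5 (t=2), |d|=6 (t=2); sum(t^3 - t) = 24.
        Var[W] = n(n+1)(2n+1)/24 - sum(t^3-t)/48 = 1710/24 - 24/48 = 70.75.
        z = (W - E[W]) / sqrt(Var[W]) = (7 - 22.5) / 8.4113 = -1.8428.
        Two-sided p = 2*Phi(z) = 0.065364.
Step 6: alpha = 0.05. fail to reject H0.

W+ = 38, W- = 7, W = min = 7, p = 0.065364, fail to reject H0.


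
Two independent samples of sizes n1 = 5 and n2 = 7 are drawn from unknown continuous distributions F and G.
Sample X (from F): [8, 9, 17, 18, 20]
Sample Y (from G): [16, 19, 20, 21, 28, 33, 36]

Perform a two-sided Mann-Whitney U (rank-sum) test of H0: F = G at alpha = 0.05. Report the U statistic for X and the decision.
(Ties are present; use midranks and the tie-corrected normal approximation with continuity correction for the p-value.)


Step 1: Combine and sort all 12 observations; assign midranks.
sorted (value, group): (8,X), (9,X), (16,Y), (17,X), (18,X), (19,Y), (20,X), (20,Y), (21,Y), (28,Y), (33,Y), (36,Y)
ranks: 8->1, 9->2, 16->3, 17->4, 18->5, 19->6, 20->7.5, 20->7.5, 21->9, 28->10, 33->11, 36->12
Step 2: Rank sum for X: R1 = 1 + 2 + 4 + 5 + 7.5 = 19.5.
Step 3: U_X = R1 - n1(n1+1)/2 = 19.5 - 5*6/2 = 19.5 - 15 = 4.5.
       U_Y = n1*n2 - U_X = 35 - 4.5 = 30.5.
Step 4: Ties are present, so use the tie-corrected normal approximation (with continuity correction) for the p-value.
Step 5: p-value = 0.041997; compare to alpha = 0.05. reject H0.

U_X = 4.5, p = 0.041997, reject H0 at alpha = 0.05.


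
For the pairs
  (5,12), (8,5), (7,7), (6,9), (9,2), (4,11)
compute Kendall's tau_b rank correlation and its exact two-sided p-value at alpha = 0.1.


Step 1: Enumerate the 15 unordered pairs (i,j) with i<j and classify each by sign(x_j-x_i) * sign(y_j-y_i).
  (1,2):dx=+3,dy=-7->D; (1,3):dx=+2,dy=-5->D; (1,4):dx=+1,dy=-3->D; (1,5):dx=+4,dy=-10->D
  (1,6):dx=-1,dy=-1->C; (2,3):dx=-1,dy=+2->D; (2,4):dx=-2,dy=+4->D; (2,5):dx=+1,dy=-3->D
  (2,6):dx=-4,dy=+6->D; (3,4):dx=-1,dy=+2->D; (3,5):dx=+2,dy=-5->D; (3,6):dx=-3,dy=+4->D
  (4,5):dx=+3,dy=-7->D; (4,6):dx=-2,dy=+2->D; (5,6):dx=-5,dy=+9->D
Step 2: C = 1, D = 14, total pairs = 15.
Step 3: tau = (C - D)/(n(n-1)/2) = (1 - 14)/15 = -0.866667.
Step 4: Exact two-sided p-value (enumerate n! = 720 permutations of y under H0): p = 0.016667.
Step 5: alpha = 0.1. reject H0.

tau_b = -0.8667 (C=1, D=14), p = 0.016667, reject H0.


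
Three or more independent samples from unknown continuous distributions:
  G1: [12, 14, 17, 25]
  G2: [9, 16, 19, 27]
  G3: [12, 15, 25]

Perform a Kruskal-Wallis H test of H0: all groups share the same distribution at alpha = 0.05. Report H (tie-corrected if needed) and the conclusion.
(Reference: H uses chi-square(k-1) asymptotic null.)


Step 1: Combine all N = 11 observations and assign midranks.
sorted (value, group, rank): (9,G2,1), (12,G1,2.5), (12,G3,2.5), (14,G1,4), (15,G3,5), (16,G2,6), (17,G1,7), (19,G2,8), (25,G1,9.5), (25,G3,9.5), (27,G2,11)
Step 2: Sum ranks within each group.
R_1 = 23 (n_1 = 4)
R_2 = 26 (n_2 = 4)
R_3 = 17 (n_3 = 3)
Step 3: H = 12/(N(N+1)) * sum(R_i^2/n_i) - 3(N+1)
     = 12/(11*12) * (23^2/4 + 26^2/4 + 17^2/3) - 3*12
     = 0.090909 * 397.583 - 36
     = 0.143939.
Step 4: Ties present; correction factor C = 1 - 12/(11^3 - 11) = 0.990909. Corrected H = 0.143939 / 0.990909 = 0.145260.
Step 5: Under H0, H ~ chi^2(2); p-value = 0.929945.
Step 6: alpha = 0.05. fail to reject H0.

H = 0.1453, df = 2, p = 0.929945, fail to reject H0.


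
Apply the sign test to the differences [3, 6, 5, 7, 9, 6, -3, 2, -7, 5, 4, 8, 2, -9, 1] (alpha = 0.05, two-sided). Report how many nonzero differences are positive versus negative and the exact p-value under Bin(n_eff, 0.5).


Step 1: Discard zero differences. Original n = 15; n_eff = number of nonzero differences = 15.
Nonzero differences (with sign): +3, +6, +5, +7, +9, +6, -3, +2, -7, +5, +4, +8, +2, -9, +1
Step 2: Count signs: positive = 12, negative = 3.
Step 3: Under H0: P(positive) = 0.5, so the number of positives S ~ Bin(15, 0.5).
Step 4: Two-sided exact p-value = sum of Bin(15,0.5) probabilities at or below the observed probability = 0.035156.
Step 5: alpha = 0.05. reject H0.

n_eff = 15, pos = 12, neg = 3, p = 0.035156, reject H0.


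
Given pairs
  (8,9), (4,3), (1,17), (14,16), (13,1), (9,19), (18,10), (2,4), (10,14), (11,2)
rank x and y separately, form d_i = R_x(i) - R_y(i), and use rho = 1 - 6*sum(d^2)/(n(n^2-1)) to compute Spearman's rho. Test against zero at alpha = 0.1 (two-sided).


Step 1: Rank x and y separately (midranks; no ties here).
rank(x): 8->4, 4->3, 1->1, 14->9, 13->8, 9->5, 18->10, 2->2, 10->6, 11->7
rank(y): 9->5, 3->3, 17->9, 16->8, 1->1, 19->10, 10->6, 4->4, 14->7, 2->2
Step 2: d_i = R_x(i) - R_y(i); compute d_i^2.
  (4-5)^2=1, (3-3)^2=0, (1-9)^2=64, (9-8)^2=1, (8-1)^2=49, (5-10)^2=25, (10-6)^2=16, (2-4)^2=4, (6-7)^2=1, (7-2)^2=25
sum(d^2) = 186.
Step 3: rho = 1 - 6*186 / (10*(10^2 - 1)) = 1 - 1116/990 = -0.127273.
Step 4: Under H0, t = rho * sqrt((n-2)/(1-rho^2)) = -0.3629 ~ t(8).
Step 5: Two-sided p-value from the t-distribution with 8 df = 0.726057.
Step 6: alpha = 0.1. fail to reject H0.

rho = -0.1273, p = 0.726057, fail to reject H0 at alpha = 0.1.


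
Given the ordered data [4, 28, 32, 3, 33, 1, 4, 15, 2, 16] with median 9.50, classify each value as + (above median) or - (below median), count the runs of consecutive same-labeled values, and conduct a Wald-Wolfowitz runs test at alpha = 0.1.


Step 1: Compute median = 9.50; label A = above, B = below.
Labels in order: BAABABBABA  (n_A = 5, n_B = 5)
Step 2: Count runs R = 8.
Step 3: Under H0 (random ordering), E[R] = 2*n_A*n_B/(n_A+n_B) + 1 = 2*5*5/10 + 1 = 6.0000.
        Var[R] = 2*n_A*n_B*(2*n_A*n_B - n_A - n_B) / ((n_A+n_B)^2 * (n_A+n_B-1)) = 2000/900 = 2.2222.
        SD[R] = 1.4907.
Step 4: Continuity-corrected z = (R - 0.5 - E[R]) / SD[R] = (8 - 0.5 - 6.0000) / 1.4907 = 1.0062.
Step 5: Two-sided p-value via normal approximation = 2*(1 - Phi(|z|)) = 0.314305.
Step 6: alpha = 0.1. fail to reject H0.

R = 8, z = 1.0062, p = 0.314305, fail to reject H0.


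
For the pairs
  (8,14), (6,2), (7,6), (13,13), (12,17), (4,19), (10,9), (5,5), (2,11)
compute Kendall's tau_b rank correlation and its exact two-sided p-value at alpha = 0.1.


Step 1: Enumerate the 36 unordered pairs (i,j) with i<j and classify each by sign(x_j-x_i) * sign(y_j-y_i).
  (1,2):dx=-2,dy=-12->C; (1,3):dx=-1,dy=-8->C; (1,4):dx=+5,dy=-1->D; (1,5):dx=+4,dy=+3->C
  (1,6):dx=-4,dy=+5->D; (1,7):dx=+2,dy=-5->D; (1,8):dx=-3,dy=-9->C; (1,9):dx=-6,dy=-3->C
  (2,3):dx=+1,dy=+4->C; (2,4):dx=+7,dy=+11->C; (2,5):dx=+6,dy=+15->C; (2,6):dx=-2,dy=+17->D
  (2,7):dx=+4,dy=+7->C; (2,8):dx=-1,dy=+3->D; (2,9):dx=-4,dy=+9->D; (3,4):dx=+6,dy=+7->C
  (3,5):dx=+5,dy=+11->C; (3,6):dx=-3,dy=+13->D; (3,7):dx=+3,dy=+3->C; (3,8):dx=-2,dy=-1->C
  (3,9):dx=-5,dy=+5->D; (4,5):dx=-1,dy=+4->D; (4,6):dx=-9,dy=+6->D; (4,7):dx=-3,dy=-4->C
  (4,8):dx=-8,dy=-8->C; (4,9):dx=-11,dy=-2->C; (5,6):dx=-8,dy=+2->D; (5,7):dx=-2,dy=-8->C
  (5,8):dx=-7,dy=-12->C; (5,9):dx=-10,dy=-6->C; (6,7):dx=+6,dy=-10->D; (6,8):dx=+1,dy=-14->D
  (6,9):dx=-2,dy=-8->C; (7,8):dx=-5,dy=-4->C; (7,9):dx=-8,dy=+2->D; (8,9):dx=-3,dy=+6->D
Step 2: C = 21, D = 15, total pairs = 36.
Step 3: tau = (C - D)/(n(n-1)/2) = (21 - 15)/36 = 0.166667.
Step 4: Exact two-sided p-value (enumerate n! = 362880 permutations of y under H0): p = 0.612202.
Step 5: alpha = 0.1. fail to reject H0.

tau_b = 0.1667 (C=21, D=15), p = 0.612202, fail to reject H0.


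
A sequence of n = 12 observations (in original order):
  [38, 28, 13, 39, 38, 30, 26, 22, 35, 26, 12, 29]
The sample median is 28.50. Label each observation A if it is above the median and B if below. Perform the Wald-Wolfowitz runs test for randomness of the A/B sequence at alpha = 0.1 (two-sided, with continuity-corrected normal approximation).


Step 1: Compute median = 28.50; label A = above, B = below.
Labels in order: ABBAAABBABBA  (n_A = 6, n_B = 6)
Step 2: Count runs R = 7.
Step 3: Under H0 (random ordering), E[R] = 2*n_A*n_B/(n_A+n_B) + 1 = 2*6*6/12 + 1 = 7.0000.
        Var[R] = 2*n_A*n_B*(2*n_A*n_B - n_A - n_B) / ((n_A+n_B)^2 * (n_A+n_B-1)) = 4320/1584 = 2.7273.
        SD[R] = 1.6514.
Step 4: R = E[R], so z = 0 with no continuity correction.
Step 5: Two-sided p-value via normal approximation = 2*(1 - Phi(|z|)) = 1.000000.
Step 6: alpha = 0.1. fail to reject H0.

R = 7, z = 0.0000, p = 1.000000, fail to reject H0.


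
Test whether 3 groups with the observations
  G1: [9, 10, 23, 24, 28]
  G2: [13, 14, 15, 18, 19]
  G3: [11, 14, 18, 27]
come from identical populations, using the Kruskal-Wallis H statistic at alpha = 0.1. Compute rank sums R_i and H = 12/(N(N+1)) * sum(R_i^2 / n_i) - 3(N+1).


Step 1: Combine all N = 14 observations and assign midranks.
sorted (value, group, rank): (9,G1,1), (10,G1,2), (11,G3,3), (13,G2,4), (14,G2,5.5), (14,G3,5.5), (15,G2,7), (18,G2,8.5), (18,G3,8.5), (19,G2,10), (23,G1,11), (24,G1,12), (27,G3,13), (28,G1,14)
Step 2: Sum ranks within each group.
R_1 = 40 (n_1 = 5)
R_2 = 35 (n_2 = 5)
R_3 = 30 (n_3 = 4)
Step 3: H = 12/(N(N+1)) * sum(R_i^2/n_i) - 3(N+1)
     = 12/(14*15) * (40^2/5 + 35^2/5 + 30^2/4) - 3*15
     = 0.057143 * 790 - 45
     = 0.142857.
Step 4: Ties present; correction factor C = 1 - 12/(14^3 - 14) = 0.995604. Corrected H = 0.142857 / 0.995604 = 0.143488.
Step 5: Under H0, H ~ chi^2(2); p-value = 0.930769.
Step 6: alpha = 0.1. fail to reject H0.

H = 0.1435, df = 2, p = 0.930769, fail to reject H0.


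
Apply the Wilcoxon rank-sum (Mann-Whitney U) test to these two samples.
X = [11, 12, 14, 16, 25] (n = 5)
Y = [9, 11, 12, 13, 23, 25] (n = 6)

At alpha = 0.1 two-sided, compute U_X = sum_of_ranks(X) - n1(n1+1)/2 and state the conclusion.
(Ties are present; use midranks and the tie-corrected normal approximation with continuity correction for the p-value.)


Step 1: Combine and sort all 11 observations; assign midranks.
sorted (value, group): (9,Y), (11,X), (11,Y), (12,X), (12,Y), (13,Y), (14,X), (16,X), (23,Y), (25,X), (25,Y)
ranks: 9->1, 11->2.5, 11->2.5, 12->4.5, 12->4.5, 13->6, 14->7, 16->8, 23->9, 25->10.5, 25->10.5
Step 2: Rank sum for X: R1 = 2.5 + 4.5 + 7 + 8 + 10.5 = 32.5.
Step 3: U_X = R1 - n1(n1+1)/2 = 32.5 - 5*6/2 = 32.5 - 15 = 17.5.
       U_Y = n1*n2 - U_X = 30 - 17.5 = 12.5.
Step 4: Ties are present, so use the tie-corrected normal approximation (with continuity correction) for the p-value.
Step 5: p-value = 0.713124; compare to alpha = 0.1. fail to reject H0.

U_X = 17.5, p = 0.713124, fail to reject H0 at alpha = 0.1.


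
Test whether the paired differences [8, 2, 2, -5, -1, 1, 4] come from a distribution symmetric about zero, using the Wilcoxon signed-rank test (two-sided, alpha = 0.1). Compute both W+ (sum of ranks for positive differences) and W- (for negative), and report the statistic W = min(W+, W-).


Step 1: Drop any zero differences (none here) and take |d_i|.
|d| = [8, 2, 2, 5, 1, 1, 4]
Step 2: Midrank |d_i| (ties get averaged ranks).
ranks: |8|->7, |2|->3.5, |2|->3.5, |5|->6, |1|->1.5, |1|->1.5, |4|->5
Step 3: Attach original signs; sum ranks with positive sign and with negative sign.
W+ = 7 + 3.5 + 3.5 + 1.5 + 5 = 20.5
W- = 6 + 1.5 = 7.5
(Check: W+ + W- = 28 should equal n(n+1)/2 = 28.)
Step 4: Test statistic W = min(W+, W-) = 7.5.
Step 5: Ties in |d|, so use the tie-corrected normal approximation.
        E[W] = n(n+1)/4 = 7*8/4 = 14.
        Tie groups: |d|=1 (t=2), |d|=2 (t=2); sum(t^3 - t) = 12.
        Var[W] = n(n+1)(2n+1)/24 - sum(t^3-t)/48 = 840/24 - 12/48 = 34.75.
        z = (W - E[W]) / sqrt(Var[W]) = (7.5 - 14) / 5.8949 = -1.1026.
        Two-sided p = 2*Phi(z) = 0.270181.
Step 6: alpha = 0.1. fail to reject H0.

W+ = 20.5, W- = 7.5, W = min = 7.5, p = 0.270181, fail to reject H0.


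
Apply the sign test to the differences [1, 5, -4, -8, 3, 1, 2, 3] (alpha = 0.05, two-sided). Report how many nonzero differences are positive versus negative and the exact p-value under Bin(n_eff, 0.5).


Step 1: Discard zero differences. Original n = 8; n_eff = number of nonzero differences = 8.
Nonzero differences (with sign): +1, +5, -4, -8, +3, +1, +2, +3
Step 2: Count signs: positive = 6, negative = 2.
Step 3: Under H0: P(positive) = 0.5, so the number of positives S ~ Bin(8, 0.5).
Step 4: Two-sided exact p-value = sum of Bin(8,0.5) probabilities at or below the observed probability = 0.289062.
Step 5: alpha = 0.05. fail to reject H0.

n_eff = 8, pos = 6, neg = 2, p = 0.289062, fail to reject H0.


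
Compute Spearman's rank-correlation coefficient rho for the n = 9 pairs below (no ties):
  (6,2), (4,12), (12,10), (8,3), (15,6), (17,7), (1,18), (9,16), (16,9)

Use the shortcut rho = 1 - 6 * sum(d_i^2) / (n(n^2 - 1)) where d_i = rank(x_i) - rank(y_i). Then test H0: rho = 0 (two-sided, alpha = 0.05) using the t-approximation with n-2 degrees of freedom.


Step 1: Rank x and y separately (midranks; no ties here).
rank(x): 6->3, 4->2, 12->6, 8->4, 15->7, 17->9, 1->1, 9->5, 16->8
rank(y): 2->1, 12->7, 10->6, 3->2, 6->3, 7->4, 18->9, 16->8, 9->5
Step 2: d_i = R_x(i) - R_y(i); compute d_i^2.
  (3-1)^2=4, (2-7)^2=25, (6-6)^2=0, (4-2)^2=4, (7-3)^2=16, (9-4)^2=25, (1-9)^2=64, (5-8)^2=9, (8-5)^2=9
sum(d^2) = 156.
Step 3: rho = 1 - 6*156 / (9*(9^2 - 1)) = 1 - 936/720 = -0.300000.
Step 4: Under H0, t = rho * sqrt((n-2)/(1-rho^2)) = -0.8321 ~ t(7).
Step 5: Two-sided p-value from the t-distribution with 7 df = 0.432845.
Step 6: alpha = 0.05. fail to reject H0.

rho = -0.3000, p = 0.432845, fail to reject H0 at alpha = 0.05.


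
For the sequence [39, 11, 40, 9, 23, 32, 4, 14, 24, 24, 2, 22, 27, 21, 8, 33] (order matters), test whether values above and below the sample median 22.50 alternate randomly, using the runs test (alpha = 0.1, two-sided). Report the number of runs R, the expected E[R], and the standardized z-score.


Step 1: Compute median = 22.50; label A = above, B = below.
Labels in order: ABABAABBAABBABBA  (n_A = 8, n_B = 8)
Step 2: Count runs R = 11.
Step 3: Under H0 (random ordering), E[R] = 2*n_A*n_B/(n_A+n_B) + 1 = 2*8*8/16 + 1 = 9.0000.
        Var[R] = 2*n_A*n_B*(2*n_A*n_B - n_A - n_B) / ((n_A+n_B)^2 * (n_A+n_B-1)) = 14336/3840 = 3.7333.
        SD[R] = 1.9322.
Step 4: Continuity-corrected z = (R - 0.5 - E[R]) / SD[R] = (11 - 0.5 - 9.0000) / 1.9322 = 0.7763.
Step 5: Two-sided p-value via normal approximation = 2*(1 - Phi(|z|)) = 0.437558.
Step 6: alpha = 0.1. fail to reject H0.

R = 11, z = 0.7763, p = 0.437558, fail to reject H0.


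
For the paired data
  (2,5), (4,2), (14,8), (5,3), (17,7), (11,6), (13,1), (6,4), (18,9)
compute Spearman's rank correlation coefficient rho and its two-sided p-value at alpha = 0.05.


Step 1: Rank x and y separately (midranks; no ties here).
rank(x): 2->1, 4->2, 14->7, 5->3, 17->8, 11->5, 13->6, 6->4, 18->9
rank(y): 5->5, 2->2, 8->8, 3->3, 7->7, 6->6, 1->1, 4->4, 9->9
Step 2: d_i = R_x(i) - R_y(i); compute d_i^2.
  (1-5)^2=16, (2-2)^2=0, (7-8)^2=1, (3-3)^2=0, (8-7)^2=1, (5-6)^2=1, (6-1)^2=25, (4-4)^2=0, (9-9)^2=0
sum(d^2) = 44.
Step 3: rho = 1 - 6*44 / (9*(9^2 - 1)) = 1 - 264/720 = 0.633333.
Step 4: Under H0, t = rho * sqrt((n-2)/(1-rho^2)) = 2.1653 ~ t(7).
Step 5: Two-sided p-value from the t-distribution with 7 df = 0.067086.
Step 6: alpha = 0.05. fail to reject H0.

rho = 0.6333, p = 0.067086, fail to reject H0 at alpha = 0.05.


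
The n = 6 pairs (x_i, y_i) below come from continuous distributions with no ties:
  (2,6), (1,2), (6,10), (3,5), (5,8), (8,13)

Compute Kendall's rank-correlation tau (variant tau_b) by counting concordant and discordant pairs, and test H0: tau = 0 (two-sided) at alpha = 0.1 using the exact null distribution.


Step 1: Enumerate the 15 unordered pairs (i,j) with i<j and classify each by sign(x_j-x_i) * sign(y_j-y_i).
  (1,2):dx=-1,dy=-4->C; (1,3):dx=+4,dy=+4->C; (1,4):dx=+1,dy=-1->D; (1,5):dx=+3,dy=+2->C
  (1,6):dx=+6,dy=+7->C; (2,3):dx=+5,dy=+8->C; (2,4):dx=+2,dy=+3->C; (2,5):dx=+4,dy=+6->C
  (2,6):dx=+7,dy=+11->C; (3,4):dx=-3,dy=-5->C; (3,5):dx=-1,dy=-2->C; (3,6):dx=+2,dy=+3->C
  (4,5):dx=+2,dy=+3->C; (4,6):dx=+5,dy=+8->C; (5,6):dx=+3,dy=+5->C
Step 2: C = 14, D = 1, total pairs = 15.
Step 3: tau = (C - D)/(n(n-1)/2) = (14 - 1)/15 = 0.866667.
Step 4: Exact two-sided p-value (enumerate n! = 720 permutations of y under H0): p = 0.016667.
Step 5: alpha = 0.1. reject H0.

tau_b = 0.8667 (C=14, D=1), p = 0.016667, reject H0.


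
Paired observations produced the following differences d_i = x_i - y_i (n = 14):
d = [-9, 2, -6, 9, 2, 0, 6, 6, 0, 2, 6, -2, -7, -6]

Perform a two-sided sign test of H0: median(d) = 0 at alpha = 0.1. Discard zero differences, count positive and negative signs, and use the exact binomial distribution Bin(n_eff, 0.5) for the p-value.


Step 1: Discard zero differences. Original n = 14; n_eff = number of nonzero differences = 12.
Nonzero differences (with sign): -9, +2, -6, +9, +2, +6, +6, +2, +6, -2, -7, -6
Step 2: Count signs: positive = 7, negative = 5.
Step 3: Under H0: P(positive) = 0.5, so the number of positives S ~ Bin(12, 0.5).
Step 4: Two-sided exact p-value = sum of Bin(12,0.5) probabilities at or below the observed probability = 0.774414.
Step 5: alpha = 0.1. fail to reject H0.

n_eff = 12, pos = 7, neg = 5, p = 0.774414, fail to reject H0.


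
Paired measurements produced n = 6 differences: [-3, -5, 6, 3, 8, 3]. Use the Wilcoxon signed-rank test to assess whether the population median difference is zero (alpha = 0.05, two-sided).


Step 1: Drop any zero differences (none here) and take |d_i|.
|d| = [3, 5, 6, 3, 8, 3]
Step 2: Midrank |d_i| (ties get averaged ranks).
ranks: |3|->2, |5|->4, |6|->5, |3|->2, |8|->6, |3|->2
Step 3: Attach original signs; sum ranks with positive sign and with negative sign.
W+ = 5 + 2 + 6 + 2 = 15
W- = 2 + 4 = 6
(Check: W+ + W- = 21 should equal n(n+1)/2 = 21.)
Step 4: Test statistic W = min(W+, W-) = 6.
Step 5: Ties in |d|, so use the tie-corrected normal approximation.
        E[W] = n(n+1)/4 = 6*7/4 = 10.5.
        Tie groups: |d|=3 (t=3); sum(t^3 - t) = 24.
        Var[W] = n(n+1)(2n+1)/24 - sum(t^3-t)/48 = 546/24 - 24/48 = 22.25.
        z = (W - E[W]) / sqrt(Var[W]) = (6 - 10.5) / 4.7170 = -0.9540.
        Two-sided p = 2*Phi(z) = 0.340085.
Step 6: alpha = 0.05. fail to reject H0.

W+ = 15, W- = 6, W = min = 6, p = 0.340085, fail to reject H0.


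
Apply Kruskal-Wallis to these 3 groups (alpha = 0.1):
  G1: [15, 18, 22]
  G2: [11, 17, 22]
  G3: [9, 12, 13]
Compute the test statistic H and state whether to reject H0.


Step 1: Combine all N = 9 observations and assign midranks.
sorted (value, group, rank): (9,G3,1), (11,G2,2), (12,G3,3), (13,G3,4), (15,G1,5), (17,G2,6), (18,G1,7), (22,G1,8.5), (22,G2,8.5)
Step 2: Sum ranks within each group.
R_1 = 20.5 (n_1 = 3)
R_2 = 16.5 (n_2 = 3)
R_3 = 8 (n_3 = 3)
Step 3: H = 12/(N(N+1)) * sum(R_i^2/n_i) - 3(N+1)
     = 12/(9*10) * (20.5^2/3 + 16.5^2/3 + 8^2/3) - 3*10
     = 0.133333 * 252.167 - 30
     = 3.622222.
Step 4: Ties present; correction factor C = 1 - 6/(9^3 - 9) = 0.991667. Corrected H = 3.622222 / 0.991667 = 3.652661.
Step 5: Under H0, H ~ chi^2(2); p-value = 0.161003.
Step 6: alpha = 0.1. fail to reject H0.

H = 3.6527, df = 2, p = 0.161003, fail to reject H0.


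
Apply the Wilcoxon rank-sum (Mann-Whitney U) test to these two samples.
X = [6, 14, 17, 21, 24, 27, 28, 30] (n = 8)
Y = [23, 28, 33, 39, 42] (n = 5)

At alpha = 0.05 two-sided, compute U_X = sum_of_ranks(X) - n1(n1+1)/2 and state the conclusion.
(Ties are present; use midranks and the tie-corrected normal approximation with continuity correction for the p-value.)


Step 1: Combine and sort all 13 observations; assign midranks.
sorted (value, group): (6,X), (14,X), (17,X), (21,X), (23,Y), (24,X), (27,X), (28,X), (28,Y), (30,X), (33,Y), (39,Y), (42,Y)
ranks: 6->1, 14->2, 17->3, 21->4, 23->5, 24->6, 27->7, 28->8.5, 28->8.5, 30->10, 33->11, 39->12, 42->13
Step 2: Rank sum for X: R1 = 1 + 2 + 3 + 4 + 6 + 7 + 8.5 + 10 = 41.5.
Step 3: U_X = R1 - n1(n1+1)/2 = 41.5 - 8*9/2 = 41.5 - 36 = 5.5.
       U_Y = n1*n2 - U_X = 40 - 5.5 = 34.5.
Step 4: Ties are present, so use the tie-corrected normal approximation (with continuity correction) for the p-value.
Step 5: p-value = 0.040149; compare to alpha = 0.05. reject H0.

U_X = 5.5, p = 0.040149, reject H0 at alpha = 0.05.


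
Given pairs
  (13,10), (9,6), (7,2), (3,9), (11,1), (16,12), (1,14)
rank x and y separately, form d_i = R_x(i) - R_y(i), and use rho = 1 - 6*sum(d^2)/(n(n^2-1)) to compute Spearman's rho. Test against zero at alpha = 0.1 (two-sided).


Step 1: Rank x and y separately (midranks; no ties here).
rank(x): 13->6, 9->4, 7->3, 3->2, 11->5, 16->7, 1->1
rank(y): 10->5, 6->3, 2->2, 9->4, 1->1, 12->6, 14->7
Step 2: d_i = R_x(i) - R_y(i); compute d_i^2.
  (6-5)^2=1, (4-3)^2=1, (3-2)^2=1, (2-4)^2=4, (5-1)^2=16, (7-6)^2=1, (1-7)^2=36
sum(d^2) = 60.
Step 3: rho = 1 - 6*60 / (7*(7^2 - 1)) = 1 - 360/336 = -0.071429.
Step 4: Under H0, t = rho * sqrt((n-2)/(1-rho^2)) = -0.1601 ~ t(5).
Step 5: Two-sided p-value from the t-distribution with 5 df = 0.879048.
Step 6: alpha = 0.1. fail to reject H0.

rho = -0.0714, p = 0.879048, fail to reject H0 at alpha = 0.1.


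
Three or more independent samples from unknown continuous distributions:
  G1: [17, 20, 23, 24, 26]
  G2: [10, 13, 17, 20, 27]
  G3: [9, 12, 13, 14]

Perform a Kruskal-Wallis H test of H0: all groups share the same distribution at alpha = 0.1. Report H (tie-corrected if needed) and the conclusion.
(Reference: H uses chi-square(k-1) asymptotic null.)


Step 1: Combine all N = 14 observations and assign midranks.
sorted (value, group, rank): (9,G3,1), (10,G2,2), (12,G3,3), (13,G2,4.5), (13,G3,4.5), (14,G3,6), (17,G1,7.5), (17,G2,7.5), (20,G1,9.5), (20,G2,9.5), (23,G1,11), (24,G1,12), (26,G1,13), (27,G2,14)
Step 2: Sum ranks within each group.
R_1 = 53 (n_1 = 5)
R_2 = 37.5 (n_2 = 5)
R_3 = 14.5 (n_3 = 4)
Step 3: H = 12/(N(N+1)) * sum(R_i^2/n_i) - 3(N+1)
     = 12/(14*15) * (53^2/5 + 37.5^2/5 + 14.5^2/4) - 3*15
     = 0.057143 * 895.612 - 45
     = 6.177857.
Step 4: Ties present; correction factor C = 1 - 18/(14^3 - 14) = 0.993407. Corrected H = 6.177857 / 0.993407 = 6.218861.
Step 5: Under H0, H ~ chi^2(2); p-value = 0.044626.
Step 6: alpha = 0.1. reject H0.

H = 6.2189, df = 2, p = 0.044626, reject H0.


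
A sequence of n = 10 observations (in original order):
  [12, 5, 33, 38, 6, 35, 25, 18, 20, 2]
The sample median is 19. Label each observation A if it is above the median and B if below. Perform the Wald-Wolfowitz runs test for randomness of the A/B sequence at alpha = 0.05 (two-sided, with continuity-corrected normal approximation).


Step 1: Compute median = 19; label A = above, B = below.
Labels in order: BBAABAABAB  (n_A = 5, n_B = 5)
Step 2: Count runs R = 7.
Step 3: Under H0 (random ordering), E[R] = 2*n_A*n_B/(n_A+n_B) + 1 = 2*5*5/10 + 1 = 6.0000.
        Var[R] = 2*n_A*n_B*(2*n_A*n_B - n_A - n_B) / ((n_A+n_B)^2 * (n_A+n_B-1)) = 2000/900 = 2.2222.
        SD[R] = 1.4907.
Step 4: Continuity-corrected z = (R - 0.5 - E[R]) / SD[R] = (7 - 0.5 - 6.0000) / 1.4907 = 0.3354.
Step 5: Two-sided p-value via normal approximation = 2*(1 - Phi(|z|)) = 0.737316.
Step 6: alpha = 0.05. fail to reject H0.

R = 7, z = 0.3354, p = 0.737316, fail to reject H0.


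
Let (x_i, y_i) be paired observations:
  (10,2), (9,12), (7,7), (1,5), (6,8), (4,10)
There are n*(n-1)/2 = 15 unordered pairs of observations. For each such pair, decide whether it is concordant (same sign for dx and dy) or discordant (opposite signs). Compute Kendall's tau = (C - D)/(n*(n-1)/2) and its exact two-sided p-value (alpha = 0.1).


Step 1: Enumerate the 15 unordered pairs (i,j) with i<j and classify each by sign(x_j-x_i) * sign(y_j-y_i).
  (1,2):dx=-1,dy=+10->D; (1,3):dx=-3,dy=+5->D; (1,4):dx=-9,dy=+3->D; (1,5):dx=-4,dy=+6->D
  (1,6):dx=-6,dy=+8->D; (2,3):dx=-2,dy=-5->C; (2,4):dx=-8,dy=-7->C; (2,5):dx=-3,dy=-4->C
  (2,6):dx=-5,dy=-2->C; (3,4):dx=-6,dy=-2->C; (3,5):dx=-1,dy=+1->D; (3,6):dx=-3,dy=+3->D
  (4,5):dx=+5,dy=+3->C; (4,6):dx=+3,dy=+5->C; (5,6):dx=-2,dy=+2->D
Step 2: C = 7, D = 8, total pairs = 15.
Step 3: tau = (C - D)/(n(n-1)/2) = (7 - 8)/15 = -0.066667.
Step 4: Exact two-sided p-value (enumerate n! = 720 permutations of y under H0): p = 1.000000.
Step 5: alpha = 0.1. fail to reject H0.

tau_b = -0.0667 (C=7, D=8), p = 1.000000, fail to reject H0.


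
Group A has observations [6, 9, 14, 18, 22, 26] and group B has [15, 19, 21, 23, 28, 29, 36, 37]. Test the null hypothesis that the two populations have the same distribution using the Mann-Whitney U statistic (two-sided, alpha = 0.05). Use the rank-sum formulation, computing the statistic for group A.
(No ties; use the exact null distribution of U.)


Step 1: Combine and sort all 14 observations; assign midranks.
sorted (value, group): (6,X), (9,X), (14,X), (15,Y), (18,X), (19,Y), (21,Y), (22,X), (23,Y), (26,X), (28,Y), (29,Y), (36,Y), (37,Y)
ranks: 6->1, 9->2, 14->3, 15->4, 18->5, 19->6, 21->7, 22->8, 23->9, 26->10, 28->11, 29->12, 36->13, 37->14
Step 2: Rank sum for X: R1 = 1 + 2 + 3 + 5 + 8 + 10 = 29.
Step 3: U_X = R1 - n1(n1+1)/2 = 29 - 6*7/2 = 29 - 21 = 8.
       U_Y = n1*n2 - U_X = 48 - 8 = 40.
Step 4: No ties, so the exact null distribution of U (based on enumerating the C(14,6) = 3003 equally likely rank assignments) gives the two-sided p-value.
Step 5: p-value = 0.042624; compare to alpha = 0.05. reject H0.

U_X = 8, p = 0.042624, reject H0 at alpha = 0.05.


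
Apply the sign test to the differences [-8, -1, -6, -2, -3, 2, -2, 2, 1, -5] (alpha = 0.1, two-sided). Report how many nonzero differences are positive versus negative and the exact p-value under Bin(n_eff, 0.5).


Step 1: Discard zero differences. Original n = 10; n_eff = number of nonzero differences = 10.
Nonzero differences (with sign): -8, -1, -6, -2, -3, +2, -2, +2, +1, -5
Step 2: Count signs: positive = 3, negative = 7.
Step 3: Under H0: P(positive) = 0.5, so the number of positives S ~ Bin(10, 0.5).
Step 4: Two-sided exact p-value = sum of Bin(10,0.5) probabilities at or below the observed probability = 0.343750.
Step 5: alpha = 0.1. fail to reject H0.

n_eff = 10, pos = 3, neg = 7, p = 0.343750, fail to reject H0.


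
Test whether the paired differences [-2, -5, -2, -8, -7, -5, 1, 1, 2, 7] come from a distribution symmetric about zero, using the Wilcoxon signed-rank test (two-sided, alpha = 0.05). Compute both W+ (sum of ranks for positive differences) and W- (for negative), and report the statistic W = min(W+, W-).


Step 1: Drop any zero differences (none here) and take |d_i|.
|d| = [2, 5, 2, 8, 7, 5, 1, 1, 2, 7]
Step 2: Midrank |d_i| (ties get averaged ranks).
ranks: |2|->4, |5|->6.5, |2|->4, |8|->10, |7|->8.5, |5|->6.5, |1|->1.5, |1|->1.5, |2|->4, |7|->8.5
Step 3: Attach original signs; sum ranks with positive sign and with negative sign.
W+ = 1.5 + 1.5 + 4 + 8.5 = 15.5
W- = 4 + 6.5 + 4 + 10 + 8.5 + 6.5 = 39.5
(Check: W+ + W- = 55 should equal n(n+1)/2 = 55.)
Step 4: Test statistic W = min(W+, W-) = 15.5.
Step 5: Ties in |d|, so use the tie-corrected normal approximation.
        E[W] = n(n+1)/4 = 10*11/4 = 27.5.
        Tie groups: |d|=1 (t=2), |d|=2 (t=3), |d|=5 (t=2), |d|=7 (t=2); sum(t^3 - t) = 42.
        Var[W] = n(n+1)(2n+1)/24 - sum(t^3-t)/48 = 2310/24 - 42/48 = 95.375.
        z = (W - E[W]) / sqrt(Var[W]) = (15.5 - 27.5) / 9.7660 = -1.2288.
        Two-sided p = 2*Phi(z) = 0.219165.
Step 6: alpha = 0.05. fail to reject H0.

W+ = 15.5, W- = 39.5, W = min = 15.5, p = 0.219165, fail to reject H0.


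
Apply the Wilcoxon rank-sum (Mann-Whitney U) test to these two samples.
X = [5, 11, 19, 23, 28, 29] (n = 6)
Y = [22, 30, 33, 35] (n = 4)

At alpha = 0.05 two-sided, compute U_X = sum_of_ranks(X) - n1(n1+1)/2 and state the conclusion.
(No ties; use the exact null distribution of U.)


Step 1: Combine and sort all 10 observations; assign midranks.
sorted (value, group): (5,X), (11,X), (19,X), (22,Y), (23,X), (28,X), (29,X), (30,Y), (33,Y), (35,Y)
ranks: 5->1, 11->2, 19->3, 22->4, 23->5, 28->6, 29->7, 30->8, 33->9, 35->10
Step 2: Rank sum for X: R1 = 1 + 2 + 3 + 5 + 6 + 7 = 24.
Step 3: U_X = R1 - n1(n1+1)/2 = 24 - 6*7/2 = 24 - 21 = 3.
       U_Y = n1*n2 - U_X = 24 - 3 = 21.
Step 4: No ties, so the exact null distribution of U (based on enumerating the C(10,6) = 210 equally likely rank assignments) gives the two-sided p-value.
Step 5: p-value = 0.066667; compare to alpha = 0.05. fail to reject H0.

U_X = 3, p = 0.066667, fail to reject H0 at alpha = 0.05.


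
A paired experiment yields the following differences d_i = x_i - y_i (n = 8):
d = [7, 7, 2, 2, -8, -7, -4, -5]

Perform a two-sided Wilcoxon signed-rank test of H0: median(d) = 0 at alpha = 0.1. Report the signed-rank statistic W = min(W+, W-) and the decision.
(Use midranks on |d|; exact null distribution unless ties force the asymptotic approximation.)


Step 1: Drop any zero differences (none here) and take |d_i|.
|d| = [7, 7, 2, 2, 8, 7, 4, 5]
Step 2: Midrank |d_i| (ties get averaged ranks).
ranks: |7|->6, |7|->6, |2|->1.5, |2|->1.5, |8|->8, |7|->6, |4|->3, |5|->4
Step 3: Attach original signs; sum ranks with positive sign and with negative sign.
W+ = 6 + 6 + 1.5 + 1.5 = 15
W- = 8 + 6 + 3 + 4 = 21
(Check: W+ + W- = 36 should equal n(n+1)/2 = 36.)
Step 4: Test statistic W = min(W+, W-) = 15.
Step 5: Ties in |d|, so use the tie-corrected normal approximation.
        E[W] = n(n+1)/4 = 8*9/4 = 18.
        Tie groups: |d|=2 (t=2), |d|=7 (t=3); sum(t^3 - t) = 30.
        Var[W] = n(n+1)(2n+1)/24 - sum(t^3-t)/48 = 1224/24 - 30/48 = 50.375.
        z = (W - E[W]) / sqrt(Var[W]) = (15 - 18) / 7.0975 = -0.4227.
        Two-sided p = 2*Phi(z) = 0.672527.
Step 6: alpha = 0.1. fail to reject H0.

W+ = 15, W- = 21, W = min = 15, p = 0.672527, fail to reject H0.


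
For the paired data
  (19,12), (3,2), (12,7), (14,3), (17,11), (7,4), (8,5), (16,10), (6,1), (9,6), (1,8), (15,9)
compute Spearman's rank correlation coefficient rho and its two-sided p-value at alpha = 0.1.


Step 1: Rank x and y separately (midranks; no ties here).
rank(x): 19->12, 3->2, 12->7, 14->8, 17->11, 7->4, 8->5, 16->10, 6->3, 9->6, 1->1, 15->9
rank(y): 12->12, 2->2, 7->7, 3->3, 11->11, 4->4, 5->5, 10->10, 1->1, 6->6, 8->8, 9->9
Step 2: d_i = R_x(i) - R_y(i); compute d_i^2.
  (12-12)^2=0, (2-2)^2=0, (7-7)^2=0, (8-3)^2=25, (11-11)^2=0, (4-4)^2=0, (5-5)^2=0, (10-10)^2=0, (3-1)^2=4, (6-6)^2=0, (1-8)^2=49, (9-9)^2=0
sum(d^2) = 78.
Step 3: rho = 1 - 6*78 / (12*(12^2 - 1)) = 1 - 468/1716 = 0.727273.
Step 4: Under H0, t = rho * sqrt((n-2)/(1-rho^2)) = 3.3508 ~ t(10).
Step 5: Two-sided p-value from the t-distribution with 10 df = 0.007355.
Step 6: alpha = 0.1. reject H0.

rho = 0.7273, p = 0.007355, reject H0 at alpha = 0.1.


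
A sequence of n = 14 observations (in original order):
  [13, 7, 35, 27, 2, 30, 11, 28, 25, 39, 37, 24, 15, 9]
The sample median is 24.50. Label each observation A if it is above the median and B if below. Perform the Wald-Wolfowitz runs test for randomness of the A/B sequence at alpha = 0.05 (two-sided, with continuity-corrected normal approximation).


Step 1: Compute median = 24.50; label A = above, B = below.
Labels in order: BBAABABAAAABBB  (n_A = 7, n_B = 7)
Step 2: Count runs R = 7.
Step 3: Under H0 (random ordering), E[R] = 2*n_A*n_B/(n_A+n_B) + 1 = 2*7*7/14 + 1 = 8.0000.
        Var[R] = 2*n_A*n_B*(2*n_A*n_B - n_A - n_B) / ((n_A+n_B)^2 * (n_A+n_B-1)) = 8232/2548 = 3.2308.
        SD[R] = 1.7974.
Step 4: Continuity-corrected z = (R + 0.5 - E[R]) / SD[R] = (7 + 0.5 - 8.0000) / 1.7974 = -0.2782.
Step 5: Two-sided p-value via normal approximation = 2*(1 - Phi(|z|)) = 0.780879.
Step 6: alpha = 0.05. fail to reject H0.

R = 7, z = -0.2782, p = 0.780879, fail to reject H0.


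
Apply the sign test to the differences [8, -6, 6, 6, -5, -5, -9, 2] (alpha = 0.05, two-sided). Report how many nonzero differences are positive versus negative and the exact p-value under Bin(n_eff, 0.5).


Step 1: Discard zero differences. Original n = 8; n_eff = number of nonzero differences = 8.
Nonzero differences (with sign): +8, -6, +6, +6, -5, -5, -9, +2
Step 2: Count signs: positive = 4, negative = 4.
Step 3: Under H0: P(positive) = 0.5, so the number of positives S ~ Bin(8, 0.5).
Step 4: Two-sided exact p-value = sum of Bin(8,0.5) probabilities at or below the observed probability = 1.000000.
Step 5: alpha = 0.05. fail to reject H0.

n_eff = 8, pos = 4, neg = 4, p = 1.000000, fail to reject H0.


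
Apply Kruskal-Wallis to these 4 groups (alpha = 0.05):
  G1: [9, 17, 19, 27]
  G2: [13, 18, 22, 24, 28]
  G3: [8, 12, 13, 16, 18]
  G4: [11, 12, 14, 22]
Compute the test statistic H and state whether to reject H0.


Step 1: Combine all N = 18 observations and assign midranks.
sorted (value, group, rank): (8,G3,1), (9,G1,2), (11,G4,3), (12,G3,4.5), (12,G4,4.5), (13,G2,6.5), (13,G3,6.5), (14,G4,8), (16,G3,9), (17,G1,10), (18,G2,11.5), (18,G3,11.5), (19,G1,13), (22,G2,14.5), (22,G4,14.5), (24,G2,16), (27,G1,17), (28,G2,18)
Step 2: Sum ranks within each group.
R_1 = 42 (n_1 = 4)
R_2 = 66.5 (n_2 = 5)
R_3 = 32.5 (n_3 = 5)
R_4 = 30 (n_4 = 4)
Step 3: H = 12/(N(N+1)) * sum(R_i^2/n_i) - 3(N+1)
     = 12/(18*19) * (42^2/4 + 66.5^2/5 + 32.5^2/5 + 30^2/4) - 3*19
     = 0.035088 * 1761.7 - 57
     = 4.814035.
Step 4: Ties present; correction factor C = 1 - 24/(18^3 - 18) = 0.995872. Corrected H = 4.814035 / 0.995872 = 4.833990.
Step 5: Under H0, H ~ chi^2(3); p-value = 0.184365.
Step 6: alpha = 0.05. fail to reject H0.

H = 4.8340, df = 3, p = 0.184365, fail to reject H0.


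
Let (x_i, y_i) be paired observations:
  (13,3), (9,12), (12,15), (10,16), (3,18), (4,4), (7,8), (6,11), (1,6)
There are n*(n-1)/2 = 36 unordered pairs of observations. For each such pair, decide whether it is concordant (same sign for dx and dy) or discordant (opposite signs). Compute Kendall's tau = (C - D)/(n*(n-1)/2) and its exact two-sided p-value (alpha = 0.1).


Step 1: Enumerate the 36 unordered pairs (i,j) with i<j and classify each by sign(x_j-x_i) * sign(y_j-y_i).
  (1,2):dx=-4,dy=+9->D; (1,3):dx=-1,dy=+12->D; (1,4):dx=-3,dy=+13->D; (1,5):dx=-10,dy=+15->D
  (1,6):dx=-9,dy=+1->D; (1,7):dx=-6,dy=+5->D; (1,8):dx=-7,dy=+8->D; (1,9):dx=-12,dy=+3->D
  (2,3):dx=+3,dy=+3->C; (2,4):dx=+1,dy=+4->C; (2,5):dx=-6,dy=+6->D; (2,6):dx=-5,dy=-8->C
  (2,7):dx=-2,dy=-4->C; (2,8):dx=-3,dy=-1->C; (2,9):dx=-8,dy=-6->C; (3,4):dx=-2,dy=+1->D
  (3,5):dx=-9,dy=+3->D; (3,6):dx=-8,dy=-11->C; (3,7):dx=-5,dy=-7->C; (3,8):dx=-6,dy=-4->C
  (3,9):dx=-11,dy=-9->C; (4,5):dx=-7,dy=+2->D; (4,6):dx=-6,dy=-12->C; (4,7):dx=-3,dy=-8->C
  (4,8):dx=-4,dy=-5->C; (4,9):dx=-9,dy=-10->C; (5,6):dx=+1,dy=-14->D; (5,7):dx=+4,dy=-10->D
  (5,8):dx=+3,dy=-7->D; (5,9):dx=-2,dy=-12->C; (6,7):dx=+3,dy=+4->C; (6,8):dx=+2,dy=+7->C
  (6,9):dx=-3,dy=+2->D; (7,8):dx=-1,dy=+3->D; (7,9):dx=-6,dy=-2->C; (8,9):dx=-5,dy=-5->C
Step 2: C = 19, D = 17, total pairs = 36.
Step 3: tau = (C - D)/(n(n-1)/2) = (19 - 17)/36 = 0.055556.
Step 4: Exact two-sided p-value (enumerate n! = 362880 permutations of y under H0): p = 0.919455.
Step 5: alpha = 0.1. fail to reject H0.

tau_b = 0.0556 (C=19, D=17), p = 0.919455, fail to reject H0.
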